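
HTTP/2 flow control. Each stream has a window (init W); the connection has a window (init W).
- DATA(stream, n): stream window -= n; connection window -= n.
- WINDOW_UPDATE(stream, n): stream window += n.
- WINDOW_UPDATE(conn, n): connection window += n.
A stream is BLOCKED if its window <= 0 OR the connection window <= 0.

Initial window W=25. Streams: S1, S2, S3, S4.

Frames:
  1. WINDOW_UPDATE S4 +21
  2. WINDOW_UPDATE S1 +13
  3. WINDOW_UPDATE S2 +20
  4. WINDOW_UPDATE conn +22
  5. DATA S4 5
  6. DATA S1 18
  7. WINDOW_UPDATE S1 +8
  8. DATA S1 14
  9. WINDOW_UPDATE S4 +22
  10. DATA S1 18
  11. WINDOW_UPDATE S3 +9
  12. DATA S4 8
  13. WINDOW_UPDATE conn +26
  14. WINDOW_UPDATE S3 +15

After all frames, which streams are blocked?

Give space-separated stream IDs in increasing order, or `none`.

Answer: S1

Derivation:
Op 1: conn=25 S1=25 S2=25 S3=25 S4=46 blocked=[]
Op 2: conn=25 S1=38 S2=25 S3=25 S4=46 blocked=[]
Op 3: conn=25 S1=38 S2=45 S3=25 S4=46 blocked=[]
Op 4: conn=47 S1=38 S2=45 S3=25 S4=46 blocked=[]
Op 5: conn=42 S1=38 S2=45 S3=25 S4=41 blocked=[]
Op 6: conn=24 S1=20 S2=45 S3=25 S4=41 blocked=[]
Op 7: conn=24 S1=28 S2=45 S3=25 S4=41 blocked=[]
Op 8: conn=10 S1=14 S2=45 S3=25 S4=41 blocked=[]
Op 9: conn=10 S1=14 S2=45 S3=25 S4=63 blocked=[]
Op 10: conn=-8 S1=-4 S2=45 S3=25 S4=63 blocked=[1, 2, 3, 4]
Op 11: conn=-8 S1=-4 S2=45 S3=34 S4=63 blocked=[1, 2, 3, 4]
Op 12: conn=-16 S1=-4 S2=45 S3=34 S4=55 blocked=[1, 2, 3, 4]
Op 13: conn=10 S1=-4 S2=45 S3=34 S4=55 blocked=[1]
Op 14: conn=10 S1=-4 S2=45 S3=49 S4=55 blocked=[1]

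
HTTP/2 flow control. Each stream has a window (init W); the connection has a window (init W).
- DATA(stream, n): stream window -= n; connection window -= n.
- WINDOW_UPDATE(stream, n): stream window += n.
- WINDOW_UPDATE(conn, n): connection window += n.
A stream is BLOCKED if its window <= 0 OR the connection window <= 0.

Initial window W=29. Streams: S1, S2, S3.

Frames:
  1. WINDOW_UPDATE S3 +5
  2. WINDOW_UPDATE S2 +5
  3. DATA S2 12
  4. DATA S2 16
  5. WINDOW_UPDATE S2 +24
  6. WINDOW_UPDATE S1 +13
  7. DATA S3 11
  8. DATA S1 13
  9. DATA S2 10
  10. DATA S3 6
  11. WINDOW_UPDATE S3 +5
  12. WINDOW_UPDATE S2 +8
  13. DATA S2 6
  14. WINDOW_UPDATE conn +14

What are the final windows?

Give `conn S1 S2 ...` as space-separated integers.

Answer: -31 29 22 22

Derivation:
Op 1: conn=29 S1=29 S2=29 S3=34 blocked=[]
Op 2: conn=29 S1=29 S2=34 S3=34 blocked=[]
Op 3: conn=17 S1=29 S2=22 S3=34 blocked=[]
Op 4: conn=1 S1=29 S2=6 S3=34 blocked=[]
Op 5: conn=1 S1=29 S2=30 S3=34 blocked=[]
Op 6: conn=1 S1=42 S2=30 S3=34 blocked=[]
Op 7: conn=-10 S1=42 S2=30 S3=23 blocked=[1, 2, 3]
Op 8: conn=-23 S1=29 S2=30 S3=23 blocked=[1, 2, 3]
Op 9: conn=-33 S1=29 S2=20 S3=23 blocked=[1, 2, 3]
Op 10: conn=-39 S1=29 S2=20 S3=17 blocked=[1, 2, 3]
Op 11: conn=-39 S1=29 S2=20 S3=22 blocked=[1, 2, 3]
Op 12: conn=-39 S1=29 S2=28 S3=22 blocked=[1, 2, 3]
Op 13: conn=-45 S1=29 S2=22 S3=22 blocked=[1, 2, 3]
Op 14: conn=-31 S1=29 S2=22 S3=22 blocked=[1, 2, 3]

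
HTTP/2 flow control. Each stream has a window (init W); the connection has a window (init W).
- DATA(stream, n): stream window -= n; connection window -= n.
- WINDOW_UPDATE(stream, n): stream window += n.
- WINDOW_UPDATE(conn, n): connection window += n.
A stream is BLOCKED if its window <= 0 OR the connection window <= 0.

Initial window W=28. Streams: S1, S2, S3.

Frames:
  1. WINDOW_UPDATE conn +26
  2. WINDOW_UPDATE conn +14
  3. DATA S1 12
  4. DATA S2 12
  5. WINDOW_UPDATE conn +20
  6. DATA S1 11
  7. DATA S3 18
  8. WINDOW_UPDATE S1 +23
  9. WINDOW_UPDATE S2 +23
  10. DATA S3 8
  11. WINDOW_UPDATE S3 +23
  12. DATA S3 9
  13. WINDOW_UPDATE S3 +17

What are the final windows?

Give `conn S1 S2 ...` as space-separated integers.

Answer: 18 28 39 33

Derivation:
Op 1: conn=54 S1=28 S2=28 S3=28 blocked=[]
Op 2: conn=68 S1=28 S2=28 S3=28 blocked=[]
Op 3: conn=56 S1=16 S2=28 S3=28 blocked=[]
Op 4: conn=44 S1=16 S2=16 S3=28 blocked=[]
Op 5: conn=64 S1=16 S2=16 S3=28 blocked=[]
Op 6: conn=53 S1=5 S2=16 S3=28 blocked=[]
Op 7: conn=35 S1=5 S2=16 S3=10 blocked=[]
Op 8: conn=35 S1=28 S2=16 S3=10 blocked=[]
Op 9: conn=35 S1=28 S2=39 S3=10 blocked=[]
Op 10: conn=27 S1=28 S2=39 S3=2 blocked=[]
Op 11: conn=27 S1=28 S2=39 S3=25 blocked=[]
Op 12: conn=18 S1=28 S2=39 S3=16 blocked=[]
Op 13: conn=18 S1=28 S2=39 S3=33 blocked=[]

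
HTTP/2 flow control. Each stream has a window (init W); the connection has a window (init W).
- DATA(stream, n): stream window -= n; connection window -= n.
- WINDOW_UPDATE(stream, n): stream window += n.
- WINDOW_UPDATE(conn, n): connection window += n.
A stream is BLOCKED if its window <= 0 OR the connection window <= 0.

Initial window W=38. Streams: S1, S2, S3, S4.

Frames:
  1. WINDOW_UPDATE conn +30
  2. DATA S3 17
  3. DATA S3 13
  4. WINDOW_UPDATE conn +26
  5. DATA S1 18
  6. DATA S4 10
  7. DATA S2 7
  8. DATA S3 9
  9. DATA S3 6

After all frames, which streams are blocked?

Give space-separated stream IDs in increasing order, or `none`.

Answer: S3

Derivation:
Op 1: conn=68 S1=38 S2=38 S3=38 S4=38 blocked=[]
Op 2: conn=51 S1=38 S2=38 S3=21 S4=38 blocked=[]
Op 3: conn=38 S1=38 S2=38 S3=8 S4=38 blocked=[]
Op 4: conn=64 S1=38 S2=38 S3=8 S4=38 blocked=[]
Op 5: conn=46 S1=20 S2=38 S3=8 S4=38 blocked=[]
Op 6: conn=36 S1=20 S2=38 S3=8 S4=28 blocked=[]
Op 7: conn=29 S1=20 S2=31 S3=8 S4=28 blocked=[]
Op 8: conn=20 S1=20 S2=31 S3=-1 S4=28 blocked=[3]
Op 9: conn=14 S1=20 S2=31 S3=-7 S4=28 blocked=[3]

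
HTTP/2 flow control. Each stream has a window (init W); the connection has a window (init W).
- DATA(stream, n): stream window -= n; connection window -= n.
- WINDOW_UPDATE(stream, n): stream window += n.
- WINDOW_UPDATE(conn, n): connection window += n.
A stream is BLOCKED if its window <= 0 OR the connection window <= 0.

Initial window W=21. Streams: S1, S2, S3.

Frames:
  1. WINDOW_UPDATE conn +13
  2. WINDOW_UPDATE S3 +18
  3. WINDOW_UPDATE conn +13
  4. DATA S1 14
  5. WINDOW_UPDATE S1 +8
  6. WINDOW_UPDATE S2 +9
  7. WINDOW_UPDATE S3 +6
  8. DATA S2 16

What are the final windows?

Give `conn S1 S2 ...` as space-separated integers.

Op 1: conn=34 S1=21 S2=21 S3=21 blocked=[]
Op 2: conn=34 S1=21 S2=21 S3=39 blocked=[]
Op 3: conn=47 S1=21 S2=21 S3=39 blocked=[]
Op 4: conn=33 S1=7 S2=21 S3=39 blocked=[]
Op 5: conn=33 S1=15 S2=21 S3=39 blocked=[]
Op 6: conn=33 S1=15 S2=30 S3=39 blocked=[]
Op 7: conn=33 S1=15 S2=30 S3=45 blocked=[]
Op 8: conn=17 S1=15 S2=14 S3=45 blocked=[]

Answer: 17 15 14 45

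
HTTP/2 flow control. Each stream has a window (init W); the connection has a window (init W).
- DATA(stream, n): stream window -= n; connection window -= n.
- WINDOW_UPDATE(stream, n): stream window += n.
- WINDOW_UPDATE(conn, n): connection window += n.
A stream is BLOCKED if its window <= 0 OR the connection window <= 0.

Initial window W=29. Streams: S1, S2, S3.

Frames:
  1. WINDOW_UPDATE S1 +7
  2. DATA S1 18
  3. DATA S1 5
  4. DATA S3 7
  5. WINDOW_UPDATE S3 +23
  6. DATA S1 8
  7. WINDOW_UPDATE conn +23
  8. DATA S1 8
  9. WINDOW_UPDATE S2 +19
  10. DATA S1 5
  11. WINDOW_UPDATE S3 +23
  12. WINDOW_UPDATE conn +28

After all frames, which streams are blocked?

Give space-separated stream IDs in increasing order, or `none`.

Op 1: conn=29 S1=36 S2=29 S3=29 blocked=[]
Op 2: conn=11 S1=18 S2=29 S3=29 blocked=[]
Op 3: conn=6 S1=13 S2=29 S3=29 blocked=[]
Op 4: conn=-1 S1=13 S2=29 S3=22 blocked=[1, 2, 3]
Op 5: conn=-1 S1=13 S2=29 S3=45 blocked=[1, 2, 3]
Op 6: conn=-9 S1=5 S2=29 S3=45 blocked=[1, 2, 3]
Op 7: conn=14 S1=5 S2=29 S3=45 blocked=[]
Op 8: conn=6 S1=-3 S2=29 S3=45 blocked=[1]
Op 9: conn=6 S1=-3 S2=48 S3=45 blocked=[1]
Op 10: conn=1 S1=-8 S2=48 S3=45 blocked=[1]
Op 11: conn=1 S1=-8 S2=48 S3=68 blocked=[1]
Op 12: conn=29 S1=-8 S2=48 S3=68 blocked=[1]

Answer: S1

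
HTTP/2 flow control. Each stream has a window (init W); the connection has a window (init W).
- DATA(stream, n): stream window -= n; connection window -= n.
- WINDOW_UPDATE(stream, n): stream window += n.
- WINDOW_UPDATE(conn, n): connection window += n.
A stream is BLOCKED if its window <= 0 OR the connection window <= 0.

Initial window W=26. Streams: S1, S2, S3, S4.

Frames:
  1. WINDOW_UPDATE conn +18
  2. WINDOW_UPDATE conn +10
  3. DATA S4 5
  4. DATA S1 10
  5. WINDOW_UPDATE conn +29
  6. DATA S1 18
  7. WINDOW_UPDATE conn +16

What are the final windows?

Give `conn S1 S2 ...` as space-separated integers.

Op 1: conn=44 S1=26 S2=26 S3=26 S4=26 blocked=[]
Op 2: conn=54 S1=26 S2=26 S3=26 S4=26 blocked=[]
Op 3: conn=49 S1=26 S2=26 S3=26 S4=21 blocked=[]
Op 4: conn=39 S1=16 S2=26 S3=26 S4=21 blocked=[]
Op 5: conn=68 S1=16 S2=26 S3=26 S4=21 blocked=[]
Op 6: conn=50 S1=-2 S2=26 S3=26 S4=21 blocked=[1]
Op 7: conn=66 S1=-2 S2=26 S3=26 S4=21 blocked=[1]

Answer: 66 -2 26 26 21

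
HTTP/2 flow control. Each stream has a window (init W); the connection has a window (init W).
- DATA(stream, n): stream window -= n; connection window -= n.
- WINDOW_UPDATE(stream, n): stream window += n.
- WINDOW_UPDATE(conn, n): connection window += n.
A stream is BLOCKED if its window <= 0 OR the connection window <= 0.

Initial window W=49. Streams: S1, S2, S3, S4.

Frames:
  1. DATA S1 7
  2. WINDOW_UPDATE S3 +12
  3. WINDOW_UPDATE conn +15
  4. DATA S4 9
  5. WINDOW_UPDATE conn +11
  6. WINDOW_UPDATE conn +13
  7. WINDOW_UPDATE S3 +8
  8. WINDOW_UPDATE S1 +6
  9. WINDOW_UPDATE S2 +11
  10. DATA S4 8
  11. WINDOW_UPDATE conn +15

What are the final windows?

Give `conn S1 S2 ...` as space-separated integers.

Op 1: conn=42 S1=42 S2=49 S3=49 S4=49 blocked=[]
Op 2: conn=42 S1=42 S2=49 S3=61 S4=49 blocked=[]
Op 3: conn=57 S1=42 S2=49 S3=61 S4=49 blocked=[]
Op 4: conn=48 S1=42 S2=49 S3=61 S4=40 blocked=[]
Op 5: conn=59 S1=42 S2=49 S3=61 S4=40 blocked=[]
Op 6: conn=72 S1=42 S2=49 S3=61 S4=40 blocked=[]
Op 7: conn=72 S1=42 S2=49 S3=69 S4=40 blocked=[]
Op 8: conn=72 S1=48 S2=49 S3=69 S4=40 blocked=[]
Op 9: conn=72 S1=48 S2=60 S3=69 S4=40 blocked=[]
Op 10: conn=64 S1=48 S2=60 S3=69 S4=32 blocked=[]
Op 11: conn=79 S1=48 S2=60 S3=69 S4=32 blocked=[]

Answer: 79 48 60 69 32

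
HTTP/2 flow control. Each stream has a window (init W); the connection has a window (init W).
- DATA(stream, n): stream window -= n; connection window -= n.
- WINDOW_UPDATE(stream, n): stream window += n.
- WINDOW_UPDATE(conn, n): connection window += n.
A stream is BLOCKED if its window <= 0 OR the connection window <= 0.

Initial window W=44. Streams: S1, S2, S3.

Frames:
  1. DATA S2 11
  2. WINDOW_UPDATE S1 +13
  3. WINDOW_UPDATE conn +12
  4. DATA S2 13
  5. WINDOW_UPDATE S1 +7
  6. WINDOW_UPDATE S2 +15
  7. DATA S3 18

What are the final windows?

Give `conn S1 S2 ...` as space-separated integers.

Op 1: conn=33 S1=44 S2=33 S3=44 blocked=[]
Op 2: conn=33 S1=57 S2=33 S3=44 blocked=[]
Op 3: conn=45 S1=57 S2=33 S3=44 blocked=[]
Op 4: conn=32 S1=57 S2=20 S3=44 blocked=[]
Op 5: conn=32 S1=64 S2=20 S3=44 blocked=[]
Op 6: conn=32 S1=64 S2=35 S3=44 blocked=[]
Op 7: conn=14 S1=64 S2=35 S3=26 blocked=[]

Answer: 14 64 35 26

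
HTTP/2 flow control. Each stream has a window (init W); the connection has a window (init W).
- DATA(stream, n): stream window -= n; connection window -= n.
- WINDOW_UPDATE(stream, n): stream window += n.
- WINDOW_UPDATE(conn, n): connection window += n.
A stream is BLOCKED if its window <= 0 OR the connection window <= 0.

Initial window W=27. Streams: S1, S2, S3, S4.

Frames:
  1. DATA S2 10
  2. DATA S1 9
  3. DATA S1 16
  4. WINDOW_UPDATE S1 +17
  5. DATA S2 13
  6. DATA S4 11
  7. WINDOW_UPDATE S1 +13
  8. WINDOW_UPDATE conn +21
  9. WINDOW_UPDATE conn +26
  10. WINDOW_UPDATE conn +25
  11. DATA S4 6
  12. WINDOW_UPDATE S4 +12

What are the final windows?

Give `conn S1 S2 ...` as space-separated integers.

Answer: 34 32 4 27 22

Derivation:
Op 1: conn=17 S1=27 S2=17 S3=27 S4=27 blocked=[]
Op 2: conn=8 S1=18 S2=17 S3=27 S4=27 blocked=[]
Op 3: conn=-8 S1=2 S2=17 S3=27 S4=27 blocked=[1, 2, 3, 4]
Op 4: conn=-8 S1=19 S2=17 S3=27 S4=27 blocked=[1, 2, 3, 4]
Op 5: conn=-21 S1=19 S2=4 S3=27 S4=27 blocked=[1, 2, 3, 4]
Op 6: conn=-32 S1=19 S2=4 S3=27 S4=16 blocked=[1, 2, 3, 4]
Op 7: conn=-32 S1=32 S2=4 S3=27 S4=16 blocked=[1, 2, 3, 4]
Op 8: conn=-11 S1=32 S2=4 S3=27 S4=16 blocked=[1, 2, 3, 4]
Op 9: conn=15 S1=32 S2=4 S3=27 S4=16 blocked=[]
Op 10: conn=40 S1=32 S2=4 S3=27 S4=16 blocked=[]
Op 11: conn=34 S1=32 S2=4 S3=27 S4=10 blocked=[]
Op 12: conn=34 S1=32 S2=4 S3=27 S4=22 blocked=[]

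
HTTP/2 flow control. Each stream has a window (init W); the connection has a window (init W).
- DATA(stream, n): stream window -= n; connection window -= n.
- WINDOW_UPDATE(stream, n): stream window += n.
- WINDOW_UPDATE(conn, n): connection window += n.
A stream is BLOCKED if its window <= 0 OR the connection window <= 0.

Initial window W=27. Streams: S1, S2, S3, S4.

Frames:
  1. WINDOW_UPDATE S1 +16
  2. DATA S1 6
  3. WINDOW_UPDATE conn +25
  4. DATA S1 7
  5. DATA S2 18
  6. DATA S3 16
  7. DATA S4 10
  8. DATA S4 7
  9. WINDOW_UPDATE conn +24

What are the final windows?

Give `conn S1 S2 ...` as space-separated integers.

Answer: 12 30 9 11 10

Derivation:
Op 1: conn=27 S1=43 S2=27 S3=27 S4=27 blocked=[]
Op 2: conn=21 S1=37 S2=27 S3=27 S4=27 blocked=[]
Op 3: conn=46 S1=37 S2=27 S3=27 S4=27 blocked=[]
Op 4: conn=39 S1=30 S2=27 S3=27 S4=27 blocked=[]
Op 5: conn=21 S1=30 S2=9 S3=27 S4=27 blocked=[]
Op 6: conn=5 S1=30 S2=9 S3=11 S4=27 blocked=[]
Op 7: conn=-5 S1=30 S2=9 S3=11 S4=17 blocked=[1, 2, 3, 4]
Op 8: conn=-12 S1=30 S2=9 S3=11 S4=10 blocked=[1, 2, 3, 4]
Op 9: conn=12 S1=30 S2=9 S3=11 S4=10 blocked=[]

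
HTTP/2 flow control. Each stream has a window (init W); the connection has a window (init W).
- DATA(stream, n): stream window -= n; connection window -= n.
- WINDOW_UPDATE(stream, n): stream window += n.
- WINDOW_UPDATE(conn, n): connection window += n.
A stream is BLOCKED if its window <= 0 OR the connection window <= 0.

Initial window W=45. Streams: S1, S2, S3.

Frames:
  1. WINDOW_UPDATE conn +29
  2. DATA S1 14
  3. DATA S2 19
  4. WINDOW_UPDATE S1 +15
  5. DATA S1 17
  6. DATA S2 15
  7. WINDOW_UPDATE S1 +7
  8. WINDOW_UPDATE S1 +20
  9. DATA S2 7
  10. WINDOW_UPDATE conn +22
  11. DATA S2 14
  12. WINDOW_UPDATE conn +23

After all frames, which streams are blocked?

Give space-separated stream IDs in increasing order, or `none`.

Answer: S2

Derivation:
Op 1: conn=74 S1=45 S2=45 S3=45 blocked=[]
Op 2: conn=60 S1=31 S2=45 S3=45 blocked=[]
Op 3: conn=41 S1=31 S2=26 S3=45 blocked=[]
Op 4: conn=41 S1=46 S2=26 S3=45 blocked=[]
Op 5: conn=24 S1=29 S2=26 S3=45 blocked=[]
Op 6: conn=9 S1=29 S2=11 S3=45 blocked=[]
Op 7: conn=9 S1=36 S2=11 S3=45 blocked=[]
Op 8: conn=9 S1=56 S2=11 S3=45 blocked=[]
Op 9: conn=2 S1=56 S2=4 S3=45 blocked=[]
Op 10: conn=24 S1=56 S2=4 S3=45 blocked=[]
Op 11: conn=10 S1=56 S2=-10 S3=45 blocked=[2]
Op 12: conn=33 S1=56 S2=-10 S3=45 blocked=[2]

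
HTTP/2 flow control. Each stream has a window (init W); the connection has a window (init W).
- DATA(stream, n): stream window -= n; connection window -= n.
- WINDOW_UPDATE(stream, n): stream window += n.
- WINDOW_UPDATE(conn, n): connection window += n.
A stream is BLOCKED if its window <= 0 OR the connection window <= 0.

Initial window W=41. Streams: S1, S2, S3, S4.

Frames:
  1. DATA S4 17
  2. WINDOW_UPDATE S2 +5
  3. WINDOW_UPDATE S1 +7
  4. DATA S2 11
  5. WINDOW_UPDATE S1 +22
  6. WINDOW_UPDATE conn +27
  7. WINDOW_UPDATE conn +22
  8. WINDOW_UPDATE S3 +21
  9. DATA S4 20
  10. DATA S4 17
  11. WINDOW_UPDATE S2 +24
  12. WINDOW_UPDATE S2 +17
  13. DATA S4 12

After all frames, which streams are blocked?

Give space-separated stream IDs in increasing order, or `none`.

Op 1: conn=24 S1=41 S2=41 S3=41 S4=24 blocked=[]
Op 2: conn=24 S1=41 S2=46 S3=41 S4=24 blocked=[]
Op 3: conn=24 S1=48 S2=46 S3=41 S4=24 blocked=[]
Op 4: conn=13 S1=48 S2=35 S3=41 S4=24 blocked=[]
Op 5: conn=13 S1=70 S2=35 S3=41 S4=24 blocked=[]
Op 6: conn=40 S1=70 S2=35 S3=41 S4=24 blocked=[]
Op 7: conn=62 S1=70 S2=35 S3=41 S4=24 blocked=[]
Op 8: conn=62 S1=70 S2=35 S3=62 S4=24 blocked=[]
Op 9: conn=42 S1=70 S2=35 S3=62 S4=4 blocked=[]
Op 10: conn=25 S1=70 S2=35 S3=62 S4=-13 blocked=[4]
Op 11: conn=25 S1=70 S2=59 S3=62 S4=-13 blocked=[4]
Op 12: conn=25 S1=70 S2=76 S3=62 S4=-13 blocked=[4]
Op 13: conn=13 S1=70 S2=76 S3=62 S4=-25 blocked=[4]

Answer: S4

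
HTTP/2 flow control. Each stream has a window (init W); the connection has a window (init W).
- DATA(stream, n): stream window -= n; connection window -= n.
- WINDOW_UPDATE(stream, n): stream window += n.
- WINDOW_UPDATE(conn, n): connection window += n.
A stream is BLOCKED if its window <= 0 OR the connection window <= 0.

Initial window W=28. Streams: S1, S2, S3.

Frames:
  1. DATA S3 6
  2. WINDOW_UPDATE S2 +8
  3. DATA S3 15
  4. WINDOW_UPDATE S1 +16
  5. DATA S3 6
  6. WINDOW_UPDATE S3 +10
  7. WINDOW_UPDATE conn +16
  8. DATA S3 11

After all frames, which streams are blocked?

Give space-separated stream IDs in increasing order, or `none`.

Op 1: conn=22 S1=28 S2=28 S3=22 blocked=[]
Op 2: conn=22 S1=28 S2=36 S3=22 blocked=[]
Op 3: conn=7 S1=28 S2=36 S3=7 blocked=[]
Op 4: conn=7 S1=44 S2=36 S3=7 blocked=[]
Op 5: conn=1 S1=44 S2=36 S3=1 blocked=[]
Op 6: conn=1 S1=44 S2=36 S3=11 blocked=[]
Op 7: conn=17 S1=44 S2=36 S3=11 blocked=[]
Op 8: conn=6 S1=44 S2=36 S3=0 blocked=[3]

Answer: S3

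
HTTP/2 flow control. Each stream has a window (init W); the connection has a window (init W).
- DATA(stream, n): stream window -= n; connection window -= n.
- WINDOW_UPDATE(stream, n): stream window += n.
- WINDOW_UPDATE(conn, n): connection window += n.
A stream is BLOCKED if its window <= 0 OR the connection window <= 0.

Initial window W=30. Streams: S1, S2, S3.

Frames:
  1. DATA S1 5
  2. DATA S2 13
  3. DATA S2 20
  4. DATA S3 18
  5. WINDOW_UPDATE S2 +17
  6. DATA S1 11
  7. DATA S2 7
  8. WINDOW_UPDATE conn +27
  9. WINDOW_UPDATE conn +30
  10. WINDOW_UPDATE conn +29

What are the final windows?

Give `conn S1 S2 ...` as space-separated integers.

Op 1: conn=25 S1=25 S2=30 S3=30 blocked=[]
Op 2: conn=12 S1=25 S2=17 S3=30 blocked=[]
Op 3: conn=-8 S1=25 S2=-3 S3=30 blocked=[1, 2, 3]
Op 4: conn=-26 S1=25 S2=-3 S3=12 blocked=[1, 2, 3]
Op 5: conn=-26 S1=25 S2=14 S3=12 blocked=[1, 2, 3]
Op 6: conn=-37 S1=14 S2=14 S3=12 blocked=[1, 2, 3]
Op 7: conn=-44 S1=14 S2=7 S3=12 blocked=[1, 2, 3]
Op 8: conn=-17 S1=14 S2=7 S3=12 blocked=[1, 2, 3]
Op 9: conn=13 S1=14 S2=7 S3=12 blocked=[]
Op 10: conn=42 S1=14 S2=7 S3=12 blocked=[]

Answer: 42 14 7 12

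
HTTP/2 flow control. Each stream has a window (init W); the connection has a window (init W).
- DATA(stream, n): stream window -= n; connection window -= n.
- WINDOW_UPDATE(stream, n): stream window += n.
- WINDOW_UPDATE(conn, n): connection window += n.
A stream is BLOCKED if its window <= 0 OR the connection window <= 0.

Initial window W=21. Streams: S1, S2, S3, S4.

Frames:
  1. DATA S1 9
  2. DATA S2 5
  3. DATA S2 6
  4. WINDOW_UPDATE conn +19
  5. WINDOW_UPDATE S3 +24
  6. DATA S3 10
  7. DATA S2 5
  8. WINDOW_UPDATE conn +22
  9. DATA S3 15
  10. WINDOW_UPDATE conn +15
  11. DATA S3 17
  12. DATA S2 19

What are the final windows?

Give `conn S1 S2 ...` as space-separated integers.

Op 1: conn=12 S1=12 S2=21 S3=21 S4=21 blocked=[]
Op 2: conn=7 S1=12 S2=16 S3=21 S4=21 blocked=[]
Op 3: conn=1 S1=12 S2=10 S3=21 S4=21 blocked=[]
Op 4: conn=20 S1=12 S2=10 S3=21 S4=21 blocked=[]
Op 5: conn=20 S1=12 S2=10 S3=45 S4=21 blocked=[]
Op 6: conn=10 S1=12 S2=10 S3=35 S4=21 blocked=[]
Op 7: conn=5 S1=12 S2=5 S3=35 S4=21 blocked=[]
Op 8: conn=27 S1=12 S2=5 S3=35 S4=21 blocked=[]
Op 9: conn=12 S1=12 S2=5 S3=20 S4=21 blocked=[]
Op 10: conn=27 S1=12 S2=5 S3=20 S4=21 blocked=[]
Op 11: conn=10 S1=12 S2=5 S3=3 S4=21 blocked=[]
Op 12: conn=-9 S1=12 S2=-14 S3=3 S4=21 blocked=[1, 2, 3, 4]

Answer: -9 12 -14 3 21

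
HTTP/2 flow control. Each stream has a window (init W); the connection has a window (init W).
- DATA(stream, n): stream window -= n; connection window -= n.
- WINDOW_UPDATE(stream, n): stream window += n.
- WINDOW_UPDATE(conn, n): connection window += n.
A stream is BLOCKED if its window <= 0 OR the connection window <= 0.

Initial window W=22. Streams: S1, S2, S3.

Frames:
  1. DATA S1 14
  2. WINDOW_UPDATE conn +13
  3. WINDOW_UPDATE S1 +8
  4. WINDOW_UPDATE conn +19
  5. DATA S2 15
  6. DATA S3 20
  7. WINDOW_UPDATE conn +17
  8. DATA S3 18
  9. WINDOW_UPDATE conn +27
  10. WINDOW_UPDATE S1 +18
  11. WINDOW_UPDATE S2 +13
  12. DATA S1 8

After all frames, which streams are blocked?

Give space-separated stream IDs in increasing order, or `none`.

Answer: S3

Derivation:
Op 1: conn=8 S1=8 S2=22 S3=22 blocked=[]
Op 2: conn=21 S1=8 S2=22 S3=22 blocked=[]
Op 3: conn=21 S1=16 S2=22 S3=22 blocked=[]
Op 4: conn=40 S1=16 S2=22 S3=22 blocked=[]
Op 5: conn=25 S1=16 S2=7 S3=22 blocked=[]
Op 6: conn=5 S1=16 S2=7 S3=2 blocked=[]
Op 7: conn=22 S1=16 S2=7 S3=2 blocked=[]
Op 8: conn=4 S1=16 S2=7 S3=-16 blocked=[3]
Op 9: conn=31 S1=16 S2=7 S3=-16 blocked=[3]
Op 10: conn=31 S1=34 S2=7 S3=-16 blocked=[3]
Op 11: conn=31 S1=34 S2=20 S3=-16 blocked=[3]
Op 12: conn=23 S1=26 S2=20 S3=-16 blocked=[3]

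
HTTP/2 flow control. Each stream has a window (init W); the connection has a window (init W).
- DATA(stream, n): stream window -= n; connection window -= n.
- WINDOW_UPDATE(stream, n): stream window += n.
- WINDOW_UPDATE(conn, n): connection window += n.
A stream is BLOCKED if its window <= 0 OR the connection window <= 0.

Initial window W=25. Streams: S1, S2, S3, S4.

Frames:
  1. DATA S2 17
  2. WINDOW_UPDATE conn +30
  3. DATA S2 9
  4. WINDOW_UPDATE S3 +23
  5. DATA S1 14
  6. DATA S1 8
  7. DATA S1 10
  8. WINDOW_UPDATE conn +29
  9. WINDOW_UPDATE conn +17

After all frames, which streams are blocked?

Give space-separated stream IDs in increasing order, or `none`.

Op 1: conn=8 S1=25 S2=8 S3=25 S4=25 blocked=[]
Op 2: conn=38 S1=25 S2=8 S3=25 S4=25 blocked=[]
Op 3: conn=29 S1=25 S2=-1 S3=25 S4=25 blocked=[2]
Op 4: conn=29 S1=25 S2=-1 S3=48 S4=25 blocked=[2]
Op 5: conn=15 S1=11 S2=-1 S3=48 S4=25 blocked=[2]
Op 6: conn=7 S1=3 S2=-1 S3=48 S4=25 blocked=[2]
Op 7: conn=-3 S1=-7 S2=-1 S3=48 S4=25 blocked=[1, 2, 3, 4]
Op 8: conn=26 S1=-7 S2=-1 S3=48 S4=25 blocked=[1, 2]
Op 9: conn=43 S1=-7 S2=-1 S3=48 S4=25 blocked=[1, 2]

Answer: S1 S2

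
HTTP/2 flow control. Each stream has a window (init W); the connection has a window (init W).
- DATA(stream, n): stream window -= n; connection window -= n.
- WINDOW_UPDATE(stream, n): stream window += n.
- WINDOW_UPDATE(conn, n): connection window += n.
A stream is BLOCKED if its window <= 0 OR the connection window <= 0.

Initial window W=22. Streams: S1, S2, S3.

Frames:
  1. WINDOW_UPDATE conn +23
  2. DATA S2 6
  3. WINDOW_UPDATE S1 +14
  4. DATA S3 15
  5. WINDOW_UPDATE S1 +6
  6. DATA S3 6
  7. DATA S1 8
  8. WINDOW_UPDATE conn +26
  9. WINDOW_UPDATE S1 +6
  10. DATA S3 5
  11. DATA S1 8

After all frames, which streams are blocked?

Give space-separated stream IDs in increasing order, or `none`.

Op 1: conn=45 S1=22 S2=22 S3=22 blocked=[]
Op 2: conn=39 S1=22 S2=16 S3=22 blocked=[]
Op 3: conn=39 S1=36 S2=16 S3=22 blocked=[]
Op 4: conn=24 S1=36 S2=16 S3=7 blocked=[]
Op 5: conn=24 S1=42 S2=16 S3=7 blocked=[]
Op 6: conn=18 S1=42 S2=16 S3=1 blocked=[]
Op 7: conn=10 S1=34 S2=16 S3=1 blocked=[]
Op 8: conn=36 S1=34 S2=16 S3=1 blocked=[]
Op 9: conn=36 S1=40 S2=16 S3=1 blocked=[]
Op 10: conn=31 S1=40 S2=16 S3=-4 blocked=[3]
Op 11: conn=23 S1=32 S2=16 S3=-4 blocked=[3]

Answer: S3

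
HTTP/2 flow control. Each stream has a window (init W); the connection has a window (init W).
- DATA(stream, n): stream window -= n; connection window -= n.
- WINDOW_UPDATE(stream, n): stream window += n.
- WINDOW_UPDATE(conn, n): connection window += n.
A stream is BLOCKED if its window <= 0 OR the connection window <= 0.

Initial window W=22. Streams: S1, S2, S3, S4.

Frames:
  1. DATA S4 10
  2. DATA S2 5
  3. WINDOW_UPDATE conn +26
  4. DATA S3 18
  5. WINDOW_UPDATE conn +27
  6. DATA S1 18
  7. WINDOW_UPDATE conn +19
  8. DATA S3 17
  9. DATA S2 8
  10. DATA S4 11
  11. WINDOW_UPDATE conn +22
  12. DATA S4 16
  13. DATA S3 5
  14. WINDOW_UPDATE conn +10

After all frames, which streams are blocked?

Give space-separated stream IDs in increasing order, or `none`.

Op 1: conn=12 S1=22 S2=22 S3=22 S4=12 blocked=[]
Op 2: conn=7 S1=22 S2=17 S3=22 S4=12 blocked=[]
Op 3: conn=33 S1=22 S2=17 S3=22 S4=12 blocked=[]
Op 4: conn=15 S1=22 S2=17 S3=4 S4=12 blocked=[]
Op 5: conn=42 S1=22 S2=17 S3=4 S4=12 blocked=[]
Op 6: conn=24 S1=4 S2=17 S3=4 S4=12 blocked=[]
Op 7: conn=43 S1=4 S2=17 S3=4 S4=12 blocked=[]
Op 8: conn=26 S1=4 S2=17 S3=-13 S4=12 blocked=[3]
Op 9: conn=18 S1=4 S2=9 S3=-13 S4=12 blocked=[3]
Op 10: conn=7 S1=4 S2=9 S3=-13 S4=1 blocked=[3]
Op 11: conn=29 S1=4 S2=9 S3=-13 S4=1 blocked=[3]
Op 12: conn=13 S1=4 S2=9 S3=-13 S4=-15 blocked=[3, 4]
Op 13: conn=8 S1=4 S2=9 S3=-18 S4=-15 blocked=[3, 4]
Op 14: conn=18 S1=4 S2=9 S3=-18 S4=-15 blocked=[3, 4]

Answer: S3 S4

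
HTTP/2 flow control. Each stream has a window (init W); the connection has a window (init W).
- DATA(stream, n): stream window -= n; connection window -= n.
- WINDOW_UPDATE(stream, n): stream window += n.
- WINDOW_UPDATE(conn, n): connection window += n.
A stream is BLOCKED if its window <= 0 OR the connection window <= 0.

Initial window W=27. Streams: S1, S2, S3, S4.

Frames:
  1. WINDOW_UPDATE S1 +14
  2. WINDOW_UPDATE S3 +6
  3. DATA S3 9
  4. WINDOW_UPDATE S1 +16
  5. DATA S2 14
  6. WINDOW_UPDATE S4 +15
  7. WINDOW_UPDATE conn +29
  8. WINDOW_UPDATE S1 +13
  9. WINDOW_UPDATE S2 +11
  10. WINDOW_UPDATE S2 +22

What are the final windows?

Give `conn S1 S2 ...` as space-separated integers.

Op 1: conn=27 S1=41 S2=27 S3=27 S4=27 blocked=[]
Op 2: conn=27 S1=41 S2=27 S3=33 S4=27 blocked=[]
Op 3: conn=18 S1=41 S2=27 S3=24 S4=27 blocked=[]
Op 4: conn=18 S1=57 S2=27 S3=24 S4=27 blocked=[]
Op 5: conn=4 S1=57 S2=13 S3=24 S4=27 blocked=[]
Op 6: conn=4 S1=57 S2=13 S3=24 S4=42 blocked=[]
Op 7: conn=33 S1=57 S2=13 S3=24 S4=42 blocked=[]
Op 8: conn=33 S1=70 S2=13 S3=24 S4=42 blocked=[]
Op 9: conn=33 S1=70 S2=24 S3=24 S4=42 blocked=[]
Op 10: conn=33 S1=70 S2=46 S3=24 S4=42 blocked=[]

Answer: 33 70 46 24 42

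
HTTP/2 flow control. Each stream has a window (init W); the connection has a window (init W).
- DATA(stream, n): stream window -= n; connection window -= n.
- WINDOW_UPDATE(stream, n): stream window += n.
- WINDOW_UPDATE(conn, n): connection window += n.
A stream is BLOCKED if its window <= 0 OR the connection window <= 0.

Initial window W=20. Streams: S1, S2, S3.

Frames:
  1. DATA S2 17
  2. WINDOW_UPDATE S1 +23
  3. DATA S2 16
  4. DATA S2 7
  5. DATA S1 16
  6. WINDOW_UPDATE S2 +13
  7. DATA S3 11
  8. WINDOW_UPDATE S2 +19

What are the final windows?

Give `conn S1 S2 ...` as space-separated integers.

Answer: -47 27 12 9

Derivation:
Op 1: conn=3 S1=20 S2=3 S3=20 blocked=[]
Op 2: conn=3 S1=43 S2=3 S3=20 blocked=[]
Op 3: conn=-13 S1=43 S2=-13 S3=20 blocked=[1, 2, 3]
Op 4: conn=-20 S1=43 S2=-20 S3=20 blocked=[1, 2, 3]
Op 5: conn=-36 S1=27 S2=-20 S3=20 blocked=[1, 2, 3]
Op 6: conn=-36 S1=27 S2=-7 S3=20 blocked=[1, 2, 3]
Op 7: conn=-47 S1=27 S2=-7 S3=9 blocked=[1, 2, 3]
Op 8: conn=-47 S1=27 S2=12 S3=9 blocked=[1, 2, 3]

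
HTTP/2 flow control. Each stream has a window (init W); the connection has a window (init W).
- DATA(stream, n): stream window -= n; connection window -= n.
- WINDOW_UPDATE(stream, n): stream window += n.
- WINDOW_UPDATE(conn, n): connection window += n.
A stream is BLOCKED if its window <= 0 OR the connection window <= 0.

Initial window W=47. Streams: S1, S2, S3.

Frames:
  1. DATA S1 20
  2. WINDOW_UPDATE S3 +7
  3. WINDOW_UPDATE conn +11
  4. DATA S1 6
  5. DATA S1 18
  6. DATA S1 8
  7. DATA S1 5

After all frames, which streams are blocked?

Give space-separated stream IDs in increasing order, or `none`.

Answer: S1

Derivation:
Op 1: conn=27 S1=27 S2=47 S3=47 blocked=[]
Op 2: conn=27 S1=27 S2=47 S3=54 blocked=[]
Op 3: conn=38 S1=27 S2=47 S3=54 blocked=[]
Op 4: conn=32 S1=21 S2=47 S3=54 blocked=[]
Op 5: conn=14 S1=3 S2=47 S3=54 blocked=[]
Op 6: conn=6 S1=-5 S2=47 S3=54 blocked=[1]
Op 7: conn=1 S1=-10 S2=47 S3=54 blocked=[1]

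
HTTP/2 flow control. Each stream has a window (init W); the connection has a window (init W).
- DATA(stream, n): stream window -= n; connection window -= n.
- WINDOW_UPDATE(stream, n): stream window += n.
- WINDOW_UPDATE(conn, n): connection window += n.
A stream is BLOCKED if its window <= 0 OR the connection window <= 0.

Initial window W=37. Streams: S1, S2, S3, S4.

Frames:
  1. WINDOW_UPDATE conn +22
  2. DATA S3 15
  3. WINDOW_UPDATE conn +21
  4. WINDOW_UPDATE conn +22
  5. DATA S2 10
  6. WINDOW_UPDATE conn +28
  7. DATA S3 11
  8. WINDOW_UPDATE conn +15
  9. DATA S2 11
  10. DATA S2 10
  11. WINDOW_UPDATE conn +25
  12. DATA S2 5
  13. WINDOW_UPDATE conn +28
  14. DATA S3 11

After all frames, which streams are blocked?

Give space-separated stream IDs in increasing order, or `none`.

Op 1: conn=59 S1=37 S2=37 S3=37 S4=37 blocked=[]
Op 2: conn=44 S1=37 S2=37 S3=22 S4=37 blocked=[]
Op 3: conn=65 S1=37 S2=37 S3=22 S4=37 blocked=[]
Op 4: conn=87 S1=37 S2=37 S3=22 S4=37 blocked=[]
Op 5: conn=77 S1=37 S2=27 S3=22 S4=37 blocked=[]
Op 6: conn=105 S1=37 S2=27 S3=22 S4=37 blocked=[]
Op 7: conn=94 S1=37 S2=27 S3=11 S4=37 blocked=[]
Op 8: conn=109 S1=37 S2=27 S3=11 S4=37 blocked=[]
Op 9: conn=98 S1=37 S2=16 S3=11 S4=37 blocked=[]
Op 10: conn=88 S1=37 S2=6 S3=11 S4=37 blocked=[]
Op 11: conn=113 S1=37 S2=6 S3=11 S4=37 blocked=[]
Op 12: conn=108 S1=37 S2=1 S3=11 S4=37 blocked=[]
Op 13: conn=136 S1=37 S2=1 S3=11 S4=37 blocked=[]
Op 14: conn=125 S1=37 S2=1 S3=0 S4=37 blocked=[3]

Answer: S3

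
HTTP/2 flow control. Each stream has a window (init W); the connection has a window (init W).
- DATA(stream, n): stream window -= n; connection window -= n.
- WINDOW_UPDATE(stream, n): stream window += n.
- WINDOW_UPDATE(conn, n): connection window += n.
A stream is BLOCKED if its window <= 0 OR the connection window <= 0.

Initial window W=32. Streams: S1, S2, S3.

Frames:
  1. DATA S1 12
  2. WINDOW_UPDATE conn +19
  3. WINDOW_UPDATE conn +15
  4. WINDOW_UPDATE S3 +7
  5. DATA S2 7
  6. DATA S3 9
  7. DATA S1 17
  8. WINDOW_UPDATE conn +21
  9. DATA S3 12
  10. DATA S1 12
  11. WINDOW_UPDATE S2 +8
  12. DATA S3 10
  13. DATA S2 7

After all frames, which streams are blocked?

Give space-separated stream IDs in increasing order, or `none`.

Op 1: conn=20 S1=20 S2=32 S3=32 blocked=[]
Op 2: conn=39 S1=20 S2=32 S3=32 blocked=[]
Op 3: conn=54 S1=20 S2=32 S3=32 blocked=[]
Op 4: conn=54 S1=20 S2=32 S3=39 blocked=[]
Op 5: conn=47 S1=20 S2=25 S3=39 blocked=[]
Op 6: conn=38 S1=20 S2=25 S3=30 blocked=[]
Op 7: conn=21 S1=3 S2=25 S3=30 blocked=[]
Op 8: conn=42 S1=3 S2=25 S3=30 blocked=[]
Op 9: conn=30 S1=3 S2=25 S3=18 blocked=[]
Op 10: conn=18 S1=-9 S2=25 S3=18 blocked=[1]
Op 11: conn=18 S1=-9 S2=33 S3=18 blocked=[1]
Op 12: conn=8 S1=-9 S2=33 S3=8 blocked=[1]
Op 13: conn=1 S1=-9 S2=26 S3=8 blocked=[1]

Answer: S1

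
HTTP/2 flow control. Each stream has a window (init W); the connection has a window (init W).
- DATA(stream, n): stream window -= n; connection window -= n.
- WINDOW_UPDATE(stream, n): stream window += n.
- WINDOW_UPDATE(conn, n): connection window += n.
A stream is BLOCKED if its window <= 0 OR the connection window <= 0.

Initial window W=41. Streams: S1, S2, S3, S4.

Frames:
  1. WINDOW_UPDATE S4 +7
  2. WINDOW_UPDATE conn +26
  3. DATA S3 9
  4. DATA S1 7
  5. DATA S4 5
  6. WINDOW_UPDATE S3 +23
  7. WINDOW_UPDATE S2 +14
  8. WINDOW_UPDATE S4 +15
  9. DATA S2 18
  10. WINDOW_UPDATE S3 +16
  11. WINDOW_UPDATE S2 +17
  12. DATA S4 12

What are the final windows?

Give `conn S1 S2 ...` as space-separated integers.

Op 1: conn=41 S1=41 S2=41 S3=41 S4=48 blocked=[]
Op 2: conn=67 S1=41 S2=41 S3=41 S4=48 blocked=[]
Op 3: conn=58 S1=41 S2=41 S3=32 S4=48 blocked=[]
Op 4: conn=51 S1=34 S2=41 S3=32 S4=48 blocked=[]
Op 5: conn=46 S1=34 S2=41 S3=32 S4=43 blocked=[]
Op 6: conn=46 S1=34 S2=41 S3=55 S4=43 blocked=[]
Op 7: conn=46 S1=34 S2=55 S3=55 S4=43 blocked=[]
Op 8: conn=46 S1=34 S2=55 S3=55 S4=58 blocked=[]
Op 9: conn=28 S1=34 S2=37 S3=55 S4=58 blocked=[]
Op 10: conn=28 S1=34 S2=37 S3=71 S4=58 blocked=[]
Op 11: conn=28 S1=34 S2=54 S3=71 S4=58 blocked=[]
Op 12: conn=16 S1=34 S2=54 S3=71 S4=46 blocked=[]

Answer: 16 34 54 71 46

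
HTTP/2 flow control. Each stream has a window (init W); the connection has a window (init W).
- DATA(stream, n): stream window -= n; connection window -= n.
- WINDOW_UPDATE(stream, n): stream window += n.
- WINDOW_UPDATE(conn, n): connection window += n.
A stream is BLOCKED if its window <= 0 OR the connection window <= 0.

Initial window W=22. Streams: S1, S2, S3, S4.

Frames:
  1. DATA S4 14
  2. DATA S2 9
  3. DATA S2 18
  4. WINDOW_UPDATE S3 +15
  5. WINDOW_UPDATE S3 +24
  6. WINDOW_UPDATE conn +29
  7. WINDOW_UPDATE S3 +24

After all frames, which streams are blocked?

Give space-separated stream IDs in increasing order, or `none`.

Op 1: conn=8 S1=22 S2=22 S3=22 S4=8 blocked=[]
Op 2: conn=-1 S1=22 S2=13 S3=22 S4=8 blocked=[1, 2, 3, 4]
Op 3: conn=-19 S1=22 S2=-5 S3=22 S4=8 blocked=[1, 2, 3, 4]
Op 4: conn=-19 S1=22 S2=-5 S3=37 S4=8 blocked=[1, 2, 3, 4]
Op 5: conn=-19 S1=22 S2=-5 S3=61 S4=8 blocked=[1, 2, 3, 4]
Op 6: conn=10 S1=22 S2=-5 S3=61 S4=8 blocked=[2]
Op 7: conn=10 S1=22 S2=-5 S3=85 S4=8 blocked=[2]

Answer: S2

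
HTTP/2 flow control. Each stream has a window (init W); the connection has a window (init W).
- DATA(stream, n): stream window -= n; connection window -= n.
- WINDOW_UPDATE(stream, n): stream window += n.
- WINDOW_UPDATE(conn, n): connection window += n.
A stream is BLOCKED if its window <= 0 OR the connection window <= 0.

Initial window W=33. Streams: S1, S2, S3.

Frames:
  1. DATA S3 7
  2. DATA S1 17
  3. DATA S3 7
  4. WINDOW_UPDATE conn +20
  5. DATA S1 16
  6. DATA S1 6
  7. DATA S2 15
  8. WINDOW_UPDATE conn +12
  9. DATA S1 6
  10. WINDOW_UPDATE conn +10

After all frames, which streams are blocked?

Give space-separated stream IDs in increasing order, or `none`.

Answer: S1

Derivation:
Op 1: conn=26 S1=33 S2=33 S3=26 blocked=[]
Op 2: conn=9 S1=16 S2=33 S3=26 blocked=[]
Op 3: conn=2 S1=16 S2=33 S3=19 blocked=[]
Op 4: conn=22 S1=16 S2=33 S3=19 blocked=[]
Op 5: conn=6 S1=0 S2=33 S3=19 blocked=[1]
Op 6: conn=0 S1=-6 S2=33 S3=19 blocked=[1, 2, 3]
Op 7: conn=-15 S1=-6 S2=18 S3=19 blocked=[1, 2, 3]
Op 8: conn=-3 S1=-6 S2=18 S3=19 blocked=[1, 2, 3]
Op 9: conn=-9 S1=-12 S2=18 S3=19 blocked=[1, 2, 3]
Op 10: conn=1 S1=-12 S2=18 S3=19 blocked=[1]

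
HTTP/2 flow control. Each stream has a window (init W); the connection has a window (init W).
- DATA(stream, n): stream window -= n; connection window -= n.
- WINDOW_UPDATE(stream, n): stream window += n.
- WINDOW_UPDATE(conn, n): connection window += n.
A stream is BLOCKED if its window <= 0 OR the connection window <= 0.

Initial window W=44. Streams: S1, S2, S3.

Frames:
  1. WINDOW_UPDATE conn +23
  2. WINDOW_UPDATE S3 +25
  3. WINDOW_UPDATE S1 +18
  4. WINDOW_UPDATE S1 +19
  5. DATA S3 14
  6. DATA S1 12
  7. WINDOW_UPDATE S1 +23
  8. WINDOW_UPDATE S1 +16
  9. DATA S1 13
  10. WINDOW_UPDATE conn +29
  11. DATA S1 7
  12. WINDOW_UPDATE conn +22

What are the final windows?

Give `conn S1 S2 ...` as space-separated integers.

Answer: 72 88 44 55

Derivation:
Op 1: conn=67 S1=44 S2=44 S3=44 blocked=[]
Op 2: conn=67 S1=44 S2=44 S3=69 blocked=[]
Op 3: conn=67 S1=62 S2=44 S3=69 blocked=[]
Op 4: conn=67 S1=81 S2=44 S3=69 blocked=[]
Op 5: conn=53 S1=81 S2=44 S3=55 blocked=[]
Op 6: conn=41 S1=69 S2=44 S3=55 blocked=[]
Op 7: conn=41 S1=92 S2=44 S3=55 blocked=[]
Op 8: conn=41 S1=108 S2=44 S3=55 blocked=[]
Op 9: conn=28 S1=95 S2=44 S3=55 blocked=[]
Op 10: conn=57 S1=95 S2=44 S3=55 blocked=[]
Op 11: conn=50 S1=88 S2=44 S3=55 blocked=[]
Op 12: conn=72 S1=88 S2=44 S3=55 blocked=[]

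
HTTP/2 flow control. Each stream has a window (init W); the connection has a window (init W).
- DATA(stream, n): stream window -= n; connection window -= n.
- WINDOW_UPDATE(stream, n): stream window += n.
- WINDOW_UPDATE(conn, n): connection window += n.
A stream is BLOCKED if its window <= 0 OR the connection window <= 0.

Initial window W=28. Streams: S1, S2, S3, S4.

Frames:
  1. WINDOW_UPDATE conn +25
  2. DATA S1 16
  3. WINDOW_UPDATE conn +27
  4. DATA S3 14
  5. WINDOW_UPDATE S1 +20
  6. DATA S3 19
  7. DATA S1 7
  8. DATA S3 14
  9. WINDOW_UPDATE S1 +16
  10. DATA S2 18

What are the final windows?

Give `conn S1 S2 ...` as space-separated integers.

Op 1: conn=53 S1=28 S2=28 S3=28 S4=28 blocked=[]
Op 2: conn=37 S1=12 S2=28 S3=28 S4=28 blocked=[]
Op 3: conn=64 S1=12 S2=28 S3=28 S4=28 blocked=[]
Op 4: conn=50 S1=12 S2=28 S3=14 S4=28 blocked=[]
Op 5: conn=50 S1=32 S2=28 S3=14 S4=28 blocked=[]
Op 6: conn=31 S1=32 S2=28 S3=-5 S4=28 blocked=[3]
Op 7: conn=24 S1=25 S2=28 S3=-5 S4=28 blocked=[3]
Op 8: conn=10 S1=25 S2=28 S3=-19 S4=28 blocked=[3]
Op 9: conn=10 S1=41 S2=28 S3=-19 S4=28 blocked=[3]
Op 10: conn=-8 S1=41 S2=10 S3=-19 S4=28 blocked=[1, 2, 3, 4]

Answer: -8 41 10 -19 28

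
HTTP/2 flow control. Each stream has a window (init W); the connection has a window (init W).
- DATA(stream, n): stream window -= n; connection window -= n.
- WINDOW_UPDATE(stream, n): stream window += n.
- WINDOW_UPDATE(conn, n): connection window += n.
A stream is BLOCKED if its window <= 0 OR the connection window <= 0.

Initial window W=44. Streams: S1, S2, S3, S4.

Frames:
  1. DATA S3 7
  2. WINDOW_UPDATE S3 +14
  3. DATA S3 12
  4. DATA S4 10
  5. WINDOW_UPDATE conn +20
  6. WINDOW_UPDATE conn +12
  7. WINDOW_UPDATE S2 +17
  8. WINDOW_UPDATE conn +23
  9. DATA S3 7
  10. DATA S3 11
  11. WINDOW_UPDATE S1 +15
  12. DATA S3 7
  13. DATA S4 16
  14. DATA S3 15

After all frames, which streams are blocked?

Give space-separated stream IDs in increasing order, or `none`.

Op 1: conn=37 S1=44 S2=44 S3=37 S4=44 blocked=[]
Op 2: conn=37 S1=44 S2=44 S3=51 S4=44 blocked=[]
Op 3: conn=25 S1=44 S2=44 S3=39 S4=44 blocked=[]
Op 4: conn=15 S1=44 S2=44 S3=39 S4=34 blocked=[]
Op 5: conn=35 S1=44 S2=44 S3=39 S4=34 blocked=[]
Op 6: conn=47 S1=44 S2=44 S3=39 S4=34 blocked=[]
Op 7: conn=47 S1=44 S2=61 S3=39 S4=34 blocked=[]
Op 8: conn=70 S1=44 S2=61 S3=39 S4=34 blocked=[]
Op 9: conn=63 S1=44 S2=61 S3=32 S4=34 blocked=[]
Op 10: conn=52 S1=44 S2=61 S3=21 S4=34 blocked=[]
Op 11: conn=52 S1=59 S2=61 S3=21 S4=34 blocked=[]
Op 12: conn=45 S1=59 S2=61 S3=14 S4=34 blocked=[]
Op 13: conn=29 S1=59 S2=61 S3=14 S4=18 blocked=[]
Op 14: conn=14 S1=59 S2=61 S3=-1 S4=18 blocked=[3]

Answer: S3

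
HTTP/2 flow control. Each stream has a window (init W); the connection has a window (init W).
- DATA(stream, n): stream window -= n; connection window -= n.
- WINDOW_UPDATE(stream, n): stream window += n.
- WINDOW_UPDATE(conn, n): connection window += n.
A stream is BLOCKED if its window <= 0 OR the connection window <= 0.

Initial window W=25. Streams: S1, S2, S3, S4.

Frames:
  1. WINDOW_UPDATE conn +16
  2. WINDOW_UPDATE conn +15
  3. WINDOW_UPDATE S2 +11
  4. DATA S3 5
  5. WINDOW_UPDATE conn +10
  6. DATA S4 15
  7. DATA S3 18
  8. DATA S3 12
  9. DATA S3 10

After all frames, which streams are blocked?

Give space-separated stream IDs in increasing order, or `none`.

Answer: S3

Derivation:
Op 1: conn=41 S1=25 S2=25 S3=25 S4=25 blocked=[]
Op 2: conn=56 S1=25 S2=25 S3=25 S4=25 blocked=[]
Op 3: conn=56 S1=25 S2=36 S3=25 S4=25 blocked=[]
Op 4: conn=51 S1=25 S2=36 S3=20 S4=25 blocked=[]
Op 5: conn=61 S1=25 S2=36 S3=20 S4=25 blocked=[]
Op 6: conn=46 S1=25 S2=36 S3=20 S4=10 blocked=[]
Op 7: conn=28 S1=25 S2=36 S3=2 S4=10 blocked=[]
Op 8: conn=16 S1=25 S2=36 S3=-10 S4=10 blocked=[3]
Op 9: conn=6 S1=25 S2=36 S3=-20 S4=10 blocked=[3]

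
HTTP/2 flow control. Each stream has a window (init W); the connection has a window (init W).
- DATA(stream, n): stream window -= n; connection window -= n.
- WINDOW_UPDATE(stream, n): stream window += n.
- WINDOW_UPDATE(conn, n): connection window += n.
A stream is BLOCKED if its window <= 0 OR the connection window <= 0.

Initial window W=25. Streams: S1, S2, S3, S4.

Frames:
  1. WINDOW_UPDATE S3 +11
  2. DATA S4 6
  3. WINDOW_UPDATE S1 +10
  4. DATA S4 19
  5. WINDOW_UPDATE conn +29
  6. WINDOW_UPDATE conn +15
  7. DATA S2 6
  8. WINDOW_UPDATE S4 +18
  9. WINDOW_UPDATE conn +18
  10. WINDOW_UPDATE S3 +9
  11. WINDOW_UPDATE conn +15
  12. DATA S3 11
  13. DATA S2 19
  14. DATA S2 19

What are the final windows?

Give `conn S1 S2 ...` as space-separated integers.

Answer: 22 35 -19 34 18

Derivation:
Op 1: conn=25 S1=25 S2=25 S3=36 S4=25 blocked=[]
Op 2: conn=19 S1=25 S2=25 S3=36 S4=19 blocked=[]
Op 3: conn=19 S1=35 S2=25 S3=36 S4=19 blocked=[]
Op 4: conn=0 S1=35 S2=25 S3=36 S4=0 blocked=[1, 2, 3, 4]
Op 5: conn=29 S1=35 S2=25 S3=36 S4=0 blocked=[4]
Op 6: conn=44 S1=35 S2=25 S3=36 S4=0 blocked=[4]
Op 7: conn=38 S1=35 S2=19 S3=36 S4=0 blocked=[4]
Op 8: conn=38 S1=35 S2=19 S3=36 S4=18 blocked=[]
Op 9: conn=56 S1=35 S2=19 S3=36 S4=18 blocked=[]
Op 10: conn=56 S1=35 S2=19 S3=45 S4=18 blocked=[]
Op 11: conn=71 S1=35 S2=19 S3=45 S4=18 blocked=[]
Op 12: conn=60 S1=35 S2=19 S3=34 S4=18 blocked=[]
Op 13: conn=41 S1=35 S2=0 S3=34 S4=18 blocked=[2]
Op 14: conn=22 S1=35 S2=-19 S3=34 S4=18 blocked=[2]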